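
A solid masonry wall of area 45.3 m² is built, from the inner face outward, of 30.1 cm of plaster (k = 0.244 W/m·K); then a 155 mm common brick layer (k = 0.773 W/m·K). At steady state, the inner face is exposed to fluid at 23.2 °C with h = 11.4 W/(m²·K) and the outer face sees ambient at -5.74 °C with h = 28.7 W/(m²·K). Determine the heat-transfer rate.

Treat each layer as a resistance in series:
  R_conv,in = 1/(hA) = 1/(11.4·45.3) = 0.001936 K/W
  R_plaster = L/(kA) = 0.301/(0.244·45.3) = 0.02723 K/W
  R_common brick = L/(kA) = 0.155/(0.773·45.3) = 0.004426 K/W
  R_conv,out = 1/(hA) = 1/(28.7·45.3) = 7.692×10^-4 K/W
ΣR = 0.001936 + 0.02723 + 0.004426 + 7.692×10^-4 = 0.03436 K/W
Q = ΔT/ΣR = (23.2 °C − -5.74 °C)/0.03436 = 842 W

Q = 842 W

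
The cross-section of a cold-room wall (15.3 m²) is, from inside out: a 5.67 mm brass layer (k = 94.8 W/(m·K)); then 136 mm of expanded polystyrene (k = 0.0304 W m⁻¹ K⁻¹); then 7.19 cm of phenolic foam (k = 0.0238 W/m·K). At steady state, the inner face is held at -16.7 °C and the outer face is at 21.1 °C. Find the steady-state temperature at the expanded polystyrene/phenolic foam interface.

T = 5.86 °C

Treat each layer as a resistance in series:
  R_brass = L/(kA) = 0.00567/(94.8·15.3) = 3.909×10^-6 K/W
  R_expanded polystyrene = L/(kA) = 0.136/(0.0304·15.3) = 0.2924 K/W
  R_phenolic foam = L/(kA) = 0.0719/(0.0238·15.3) = 0.1975 K/W
ΣR = 3.909×10^-6 + 0.2924 + 0.1975 = 0.4899 K/W
Q = ΔT/ΣR = (-16.7 °C − 21.1 °C)/0.4899 = -77.16 W
From the inner boundary to the expanded polystyrene/phenolic foam interface, ΣR_partial = 0.2924 K/W.
T_interface = T_in − Q·ΣR_partial = -16.7 °C − (-77.16)(0.2924) = 5.86 °C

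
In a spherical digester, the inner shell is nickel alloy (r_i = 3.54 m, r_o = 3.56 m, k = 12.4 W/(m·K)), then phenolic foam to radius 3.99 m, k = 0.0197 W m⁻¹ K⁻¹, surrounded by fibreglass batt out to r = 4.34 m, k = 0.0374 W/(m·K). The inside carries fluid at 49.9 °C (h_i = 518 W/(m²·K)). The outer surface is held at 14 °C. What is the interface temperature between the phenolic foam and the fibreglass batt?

T = 23.3 °C

Treat each layer as a resistance in series:
  R_conv,in = 1/(4πr²h) = 1/(4π·3.54²·518) = 1.226×10^-5 K/W
  R_nickel alloy = (1/3.54 − 1/3.56)/(4πk) = 0.001587/(4π·12.4) = 1.018×10^-5 K/W
  R_phenolic foam = (1/3.56 − 1/3.99)/(4πk) = 0.03027/(4π·0.0197) = 0.1223 K/W
  R_fibreglass batt = (1/3.99 − 1/4.34)/(4πk) = 0.02021/(4π·0.0374) = 0.04301 K/W
ΣR = 1.226×10^-5 + 1.018×10^-5 + 0.1223 + 0.04301 = 0.1653 K/W
Q = ΔT/ΣR = (49.9 °C − 14 °C)/0.1653 = 217.2 W
From the inner boundary to the phenolic foam/fibreglass batt interface, ΣR_partial = 0.1223 K/W.
T_interface = T_in − Q·ΣR_partial = 49.9 °C − (217.2)(0.1223) = 23.3 °C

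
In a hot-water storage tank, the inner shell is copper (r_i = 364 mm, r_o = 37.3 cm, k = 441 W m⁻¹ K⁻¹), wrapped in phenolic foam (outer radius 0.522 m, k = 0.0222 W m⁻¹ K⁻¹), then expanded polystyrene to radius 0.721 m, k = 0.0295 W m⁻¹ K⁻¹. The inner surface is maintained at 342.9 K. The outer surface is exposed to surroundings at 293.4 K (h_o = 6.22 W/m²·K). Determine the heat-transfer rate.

Treat each layer as a resistance in series:
  R_copper = (1/0.364 − 1/0.373)/(4πk) = 0.06629/(4π·441) = 1.196×10^-5 K/W
  R_phenolic foam = (1/0.373 − 1/0.522)/(4πk) = 0.7653/(4π·0.0222) = 2.743 K/W
  R_expanded polystyrene = (1/0.522 − 1/0.721)/(4πk) = 0.5287/(4π·0.0295) = 1.426 K/W
  R_conv,out = 1/(4πr²h) = 1/(4π·0.721²·6.22) = 0.02461 K/W
ΣR = 1.196×10^-5 + 2.743 + 1.426 + 0.02461 = 4.194 K/W
Q = ΔT/ΣR = (342.9 K − 293.4 K)/4.194 = 11.8 W

Q = 11.8 W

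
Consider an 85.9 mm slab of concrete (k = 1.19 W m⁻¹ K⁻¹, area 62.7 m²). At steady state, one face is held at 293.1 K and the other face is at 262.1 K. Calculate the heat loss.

Q = kA·ΔT/L = 1.19 × 62.7 × |293.1 K − 262.1 K| / 0.0859 = 26900 W

Q = 26.9 kW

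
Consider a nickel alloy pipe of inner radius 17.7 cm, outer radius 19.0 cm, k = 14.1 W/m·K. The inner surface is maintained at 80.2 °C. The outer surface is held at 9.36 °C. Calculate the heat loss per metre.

Q' = 2πk·ΔT/ln(r₂/r₁) = 2π × 14.1 × 70.84 / ln(0.190/0.177) = 88500 W/m

Q' = 88.5 kW/m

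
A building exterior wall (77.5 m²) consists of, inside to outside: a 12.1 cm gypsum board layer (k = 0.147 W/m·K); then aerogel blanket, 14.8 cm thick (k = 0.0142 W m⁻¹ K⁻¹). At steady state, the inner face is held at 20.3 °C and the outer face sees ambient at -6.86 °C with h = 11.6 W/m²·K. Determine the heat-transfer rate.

Resistance network (inner→outer):
  R_gypsum board = L/(kA) = 0.121/(0.147·77.5) = 0.01062 K/W
  R_aerogel blanket = L/(kA) = 0.148/(0.0142·77.5) = 0.1345 K/W
  R_conv,out = 1/(hA) = 1/(11.6·77.5) = 0.001112 K/W
ΣR = 0.01062 + 0.1345 + 0.001112 = 0.1462 K/W
Q = ΔT/ΣR = (20.3 °C − -6.86 °C)/0.1462 = 186 W

Q = 186 W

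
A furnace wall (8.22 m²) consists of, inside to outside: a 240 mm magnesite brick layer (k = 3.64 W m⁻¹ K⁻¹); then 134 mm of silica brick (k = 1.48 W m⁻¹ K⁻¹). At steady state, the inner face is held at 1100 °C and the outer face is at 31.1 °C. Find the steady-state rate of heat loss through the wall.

Q = 56200 W

Series thermal resistances, inner to outer:
  R_magnesite brick = L/(kA) = 0.240/(3.64·8.22) = 0.008021 K/W
  R_silica brick = L/(kA) = 0.134/(1.48·8.22) = 0.01101 K/W
ΣR = 0.008021 + 0.01101 = 0.01903 K/W
Q = ΔT/ΣR = (1100 °C − 31.1 °C)/0.01903 = 56200 W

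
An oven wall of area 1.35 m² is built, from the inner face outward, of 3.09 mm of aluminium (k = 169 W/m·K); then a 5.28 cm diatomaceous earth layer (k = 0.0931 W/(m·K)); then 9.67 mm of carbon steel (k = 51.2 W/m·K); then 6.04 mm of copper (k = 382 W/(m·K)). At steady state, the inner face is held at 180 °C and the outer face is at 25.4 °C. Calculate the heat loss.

Series thermal resistances, inner to outer:
  R_aluminium = L/(kA) = 0.00309/(169·1.35) = 1.354×10^-5 K/W
  R_diatomaceous earth = L/(kA) = 0.0528/(0.0931·1.35) = 0.4201 K/W
  R_carbon steel = L/(kA) = 0.00967/(51.2·1.35) = 1.399×10^-4 K/W
  R_copper = L/(kA) = 0.00604/(382·1.35) = 1.171×10^-5 K/W
ΣR = 1.354×10^-5 + 0.4201 + 1.399×10^-4 + 1.171×10^-5 = 0.4203 K/W
Q = ΔT/ΣR = (180 °C − 25.4 °C)/0.4203 = 368 W

Q = 368 W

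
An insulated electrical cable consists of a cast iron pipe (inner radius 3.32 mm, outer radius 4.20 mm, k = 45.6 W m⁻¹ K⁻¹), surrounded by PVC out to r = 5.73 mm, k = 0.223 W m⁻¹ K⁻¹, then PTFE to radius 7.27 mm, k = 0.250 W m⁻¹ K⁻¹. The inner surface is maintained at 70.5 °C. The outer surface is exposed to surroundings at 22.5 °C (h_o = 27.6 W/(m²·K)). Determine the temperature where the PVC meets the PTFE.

Treat each layer as a resistance in series:
  R'_cast iron = ln(0.00420/0.00332)/(2πk) = 0.2351/(2π·45.6) = 8.206×10^-4 m·K/W
  R'_PVC = ln(0.00573/0.00420)/(2πk) = 0.3106/(2π·0.223) = 0.2217 m·K/W
  R'_PTFE = ln(0.00727/0.00573)/(2πk) = 0.2380/(2π·0.250) = 0.1515 m·K/W
  R'_conv,out = 1/(2πr h) = 1/(2π·0.00727·27.6) = 0.7932 m·K/W
ΣR = 8.206×10^-4 + 0.2217 + 0.1515 + 0.7932 = 1.167 m·K/W
Q' = ΔT/ΣR = (70.5 °C − 22.5 °C)/1.167 = 41.13 W/m
From the inner boundary to the PVC/PTFE interface, ΣR_partial = 0.2225 m·K/W.
T_interface = T_in − Q'·ΣR_partial = 70.5 °C − (41.13)(0.2225) = 61.3 °C

T = 61.3 °C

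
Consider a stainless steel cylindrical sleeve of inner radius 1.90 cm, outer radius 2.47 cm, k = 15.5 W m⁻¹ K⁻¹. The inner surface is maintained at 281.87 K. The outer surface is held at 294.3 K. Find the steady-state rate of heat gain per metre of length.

Q' = 2πk·ΔT/ln(r₂/r₁) = 2π × 15.5 × 12.43 / ln(0.0247/0.0190) = 4610 W/m

Q' = 4.61 kW/m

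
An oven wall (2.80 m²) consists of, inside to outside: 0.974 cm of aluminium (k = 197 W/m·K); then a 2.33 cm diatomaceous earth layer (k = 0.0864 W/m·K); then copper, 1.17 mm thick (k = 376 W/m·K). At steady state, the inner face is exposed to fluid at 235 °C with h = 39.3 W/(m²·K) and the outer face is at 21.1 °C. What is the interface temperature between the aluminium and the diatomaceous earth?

Series thermal resistances, inner to outer:
  R_conv,in = 1/(hA) = 1/(39.3·2.80) = 0.009088 K/W
  R_aluminium = L/(kA) = 0.00974/(197·2.80) = 1.766×10^-5 K/W
  R_diatomaceous earth = L/(kA) = 0.0233/(0.0864·2.80) = 0.09631 K/W
  R_copper = L/(kA) = 0.00117/(376·2.80) = 1.111×10^-6 K/W
ΣR = 0.009088 + 1.766×10^-5 + 0.09631 + 1.111×10^-6 = 0.1054 K/W
Q = ΔT/ΣR = (235 °C − 21.1 °C)/0.1054 = 2029 W
From the inner boundary to the aluminium/diatomaceous earth interface, ΣR_partial = 0.009106 K/W.
T_interface = T_in − Q·ΣR_partial = 235 °C − (2029)(0.009106) = 217 °C

T = 217 °C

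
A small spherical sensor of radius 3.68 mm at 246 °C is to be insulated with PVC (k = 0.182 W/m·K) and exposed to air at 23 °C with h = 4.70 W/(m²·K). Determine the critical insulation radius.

For a sphere, r_cr = 2k_ins/h = 2·0.182/4.70 = 0.0774 m = 7.74 cm

r_cr = 7.74 cm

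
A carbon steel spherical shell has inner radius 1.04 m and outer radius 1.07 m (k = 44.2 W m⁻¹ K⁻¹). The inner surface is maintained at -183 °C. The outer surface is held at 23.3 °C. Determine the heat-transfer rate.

Q = 4πk·ΔT/(1/r₁ − 1/r₂) = 4π × 44.2 × 206.3 / (1/1.04 − 1/1.07) = 4.25×10^6 W

Q = 4250 kW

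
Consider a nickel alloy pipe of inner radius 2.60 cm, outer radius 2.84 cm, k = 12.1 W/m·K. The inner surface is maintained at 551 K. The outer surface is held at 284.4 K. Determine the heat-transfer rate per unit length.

Q' = 2.30×10^5 W/m

Q' = 2πk·ΔT/ln(r₂/r₁) = 2π × 12.1 × 266.6 / ln(0.0284/0.0260) = 2.30×10^5 W/m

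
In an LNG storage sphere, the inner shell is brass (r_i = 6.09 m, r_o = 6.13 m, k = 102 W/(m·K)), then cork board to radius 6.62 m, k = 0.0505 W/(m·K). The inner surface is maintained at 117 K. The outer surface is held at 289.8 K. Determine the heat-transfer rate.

Resistance network (inner→outer):
  R_brass = (1/6.09 − 1/6.13)/(4πk) = 0.001071/(4π·102) = 8.359×10^-7 K/W
  R_cork board = (1/6.13 − 1/6.62)/(4πk) = 0.01207/(4π·0.0505) = 0.01903 K/W
ΣR = 8.359×10^-7 + 0.01903 = 0.01903 K/W
Q = ΔT/ΣR = (117 K − 289.8 K)/0.01903 = -9080 W
(Negative Q ⇒ heat flows inward; heat gain = 9080 W.)

Q = 9.08 kW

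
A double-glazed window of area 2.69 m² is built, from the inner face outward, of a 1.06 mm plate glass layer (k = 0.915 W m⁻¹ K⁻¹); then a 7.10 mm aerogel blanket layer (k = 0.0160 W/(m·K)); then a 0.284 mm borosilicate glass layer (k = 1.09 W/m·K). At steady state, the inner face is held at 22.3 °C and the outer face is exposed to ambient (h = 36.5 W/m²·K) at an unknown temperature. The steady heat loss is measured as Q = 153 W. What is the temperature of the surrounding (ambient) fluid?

T_out = -4.58 °C

Series resistances:
  R_plate glass = L/(kA) = 0.00106/(0.915·2.69) = 4.307×10^-4 K/W
  R_aerogel blanket = L/(kA) = 0.00710/(0.0160·2.69) = 0.1650 K/W
  R_borosilicate glass = L/(kA) = 2.84×10^-4/(1.09·2.69) = 9.686×10^-5 K/W
  R_conv,out = 1/(hA) = 1/(36.5·2.69) = 0.01018 K/W
ΣR = 0.1757 K/W
ΔT = Q·ΣR = 153 × 0.1757 = 26.88 K
Heat flows outward, so T_out = T_in − ΔT = 22.3 − 26.88 = -4.58 °C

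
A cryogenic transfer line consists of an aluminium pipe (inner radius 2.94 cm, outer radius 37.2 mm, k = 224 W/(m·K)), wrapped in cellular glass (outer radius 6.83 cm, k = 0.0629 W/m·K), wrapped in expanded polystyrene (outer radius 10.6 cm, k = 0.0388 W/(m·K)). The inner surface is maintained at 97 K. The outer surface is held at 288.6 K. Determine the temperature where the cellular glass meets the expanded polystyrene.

T = 185.2 K

Series thermal resistances, inner to outer:
  R'_aluminium = ln(0.0372/0.0294)/(2πk) = 0.2353/(2π·224) = 1.672×10^-4 m·K/W
  R'_cellular glass = ln(0.0683/0.0372)/(2πk) = 0.6076/(2π·0.0629) = 1.537 m·K/W
  R'_expanded polystyrene = ln(0.106/0.0683)/(2πk) = 0.4395/(2π·0.0388) = 1.803 m·K/W
ΣR = 1.672×10^-4 + 1.537 + 1.803 = 3.340 m·K/W
Q' = ΔT/ΣR = (97 K − 288.6 K)/3.340 = -57.37 W/m
From the inner boundary to the cellular glass/expanded polystyrene interface, ΣR_partial = 1.537 m·K/W.
T_interface = T_in − Q'·ΣR_partial = 97 K − (-57.37)(1.537) = 185.2 K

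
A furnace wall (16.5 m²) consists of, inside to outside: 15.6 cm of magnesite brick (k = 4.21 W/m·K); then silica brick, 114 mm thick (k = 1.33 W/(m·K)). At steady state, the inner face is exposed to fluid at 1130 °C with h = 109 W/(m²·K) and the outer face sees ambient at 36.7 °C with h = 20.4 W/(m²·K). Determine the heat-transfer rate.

Treat each layer as a resistance in series:
  R_conv,in = 1/(hA) = 1/(109·16.5) = 5.560×10^-4 K/W
  R_magnesite brick = L/(kA) = 0.156/(4.21·16.5) = 0.002246 K/W
  R_silica brick = L/(kA) = 0.114/(1.33·16.5) = 0.005195 K/W
  R_conv,out = 1/(hA) = 1/(20.4·16.5) = 0.002971 K/W
ΣR = 5.560×10^-4 + 0.002246 + 0.005195 + 0.002971 = 0.01097 K/W
Q = ΔT/ΣR = (1130 °C − 36.7 °C)/0.01097 = 99700 W

Q = 99700 W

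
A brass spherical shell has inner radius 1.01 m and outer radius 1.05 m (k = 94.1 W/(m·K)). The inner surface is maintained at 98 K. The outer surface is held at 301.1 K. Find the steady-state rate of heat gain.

Q = 6370 kW

Q = 4πk·ΔT/(1/r₁ − 1/r₂) = 4π × 94.1 × 203.1 / (1/1.01 − 1/1.05) = 6.37×10^6 W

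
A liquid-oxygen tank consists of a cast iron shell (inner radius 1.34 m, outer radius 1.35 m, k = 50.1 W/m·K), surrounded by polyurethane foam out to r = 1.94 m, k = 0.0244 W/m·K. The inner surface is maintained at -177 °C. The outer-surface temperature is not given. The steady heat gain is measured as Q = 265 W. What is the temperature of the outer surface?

Sum the resistances:
  R_cast iron = (1/1.34 − 1/1.35)/(4πk) = 0.005528/(4π·50.1) = 8.780×10^-6 K/W
  R_polyurethane foam = (1/1.35 − 1/1.94)/(4πk) = 0.2253/(4π·0.0244) = 0.7347 K/W
ΣR = 0.7347 K/W
ΔT = Q·ΣR = 265 × 0.7347 = 194.7 K
Heat flows inward, so T_out = T_in + ΔT = -177 + 194.7 = 17.7 °C

T_out = 17.7 °C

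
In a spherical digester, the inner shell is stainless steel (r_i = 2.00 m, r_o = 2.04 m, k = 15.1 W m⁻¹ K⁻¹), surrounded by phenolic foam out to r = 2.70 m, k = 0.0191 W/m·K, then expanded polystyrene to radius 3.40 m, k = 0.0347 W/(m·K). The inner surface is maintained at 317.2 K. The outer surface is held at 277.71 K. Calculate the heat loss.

Q = 58.6 W

Resistance network (inner→outer):
  R_stainless steel = (1/2.00 − 1/2.04)/(4πk) = 0.009804/(4π·15.1) = 5.167×10^-5 K/W
  R_phenolic foam = (1/2.04 − 1/2.70)/(4πk) = 0.1198/(4π·0.0191) = 0.4992 K/W
  R_expanded polystyrene = (1/2.70 − 1/3.40)/(4πk) = 0.07625/(4π·0.0347) = 0.1749 K/W
ΣR = 5.167×10^-5 + 0.4992 + 0.1749 = 0.6742 K/W
Q = ΔT/ΣR = (317.2 K − 277.71 K)/0.6742 = 58.6 W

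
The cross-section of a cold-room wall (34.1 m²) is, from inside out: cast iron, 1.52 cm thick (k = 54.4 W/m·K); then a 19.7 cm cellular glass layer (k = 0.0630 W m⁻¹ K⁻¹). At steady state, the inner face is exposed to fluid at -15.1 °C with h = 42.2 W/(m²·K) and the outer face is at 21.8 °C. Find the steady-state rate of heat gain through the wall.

Treat each layer as a resistance in series:
  R_conv,in = 1/(hA) = 1/(42.2·34.1) = 6.949×10^-4 K/W
  R_cast iron = L/(kA) = 0.0152/(54.4·34.1) = 8.194×10^-6 K/W
  R_cellular glass = L/(kA) = 0.197/(0.0630·34.1) = 0.09170 K/W
ΣR = 6.949×10^-4 + 8.194×10^-6 + 0.09170 = 0.09240 K/W
Q = ΔT/ΣR = (-15.1 °C − 21.8 °C)/0.09240 = -399 W
(Negative Q ⇒ heat flows inward; heat gain = 399 W.)

Q = 399 W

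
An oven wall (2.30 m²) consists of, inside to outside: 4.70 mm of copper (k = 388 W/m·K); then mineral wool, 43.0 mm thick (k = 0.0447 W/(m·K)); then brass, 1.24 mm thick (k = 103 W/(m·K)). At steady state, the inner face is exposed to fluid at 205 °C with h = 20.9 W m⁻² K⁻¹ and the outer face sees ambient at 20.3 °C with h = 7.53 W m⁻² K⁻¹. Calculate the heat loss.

Q = 372 W

Treat each layer as a resistance in series:
  R_conv,in = 1/(hA) = 1/(20.9·2.30) = 0.02080 K/W
  R_copper = L/(kA) = 0.00470/(388·2.30) = 5.267×10^-6 K/W
  R_mineral wool = L/(kA) = 0.0430/(0.0447·2.30) = 0.4182 K/W
  R_brass = L/(kA) = 0.00124/(103·2.30) = 5.234×10^-6 K/W
  R_conv,out = 1/(hA) = 1/(7.53·2.30) = 0.05774 K/W
ΣR = 0.02080 + 5.267×10^-6 + 0.4182 + 5.234×10^-6 + 0.05774 = 0.4968 K/W
Q = ΔT/ΣR = (205 °C − 20.3 °C)/0.4968 = 372 W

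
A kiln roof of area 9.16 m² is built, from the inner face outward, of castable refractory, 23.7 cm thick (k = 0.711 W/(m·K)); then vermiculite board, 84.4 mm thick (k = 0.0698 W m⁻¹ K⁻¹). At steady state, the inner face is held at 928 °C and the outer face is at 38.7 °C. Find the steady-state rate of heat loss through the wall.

Treat each layer as a resistance in series:
  R_castable refractory = L/(kA) = 0.237/(0.711·9.16) = 0.03639 K/W
  R_vermiculite board = L/(kA) = 0.0844/(0.0698·9.16) = 0.1320 K/W
ΣR = 0.03639 + 0.1320 = 0.1684 K/W
Q = ΔT/ΣR = (928 °C − 38.7 °C)/0.1684 = 5280 W

Q = 5280 W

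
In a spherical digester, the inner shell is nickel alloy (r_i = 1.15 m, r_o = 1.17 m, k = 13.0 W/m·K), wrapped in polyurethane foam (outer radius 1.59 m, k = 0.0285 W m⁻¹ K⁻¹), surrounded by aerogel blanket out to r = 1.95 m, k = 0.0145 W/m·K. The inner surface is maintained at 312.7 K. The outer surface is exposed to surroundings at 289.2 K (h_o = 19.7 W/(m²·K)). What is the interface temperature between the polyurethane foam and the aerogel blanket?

Resistance network (inner→outer):
  R_nickel alloy = (1/1.15 − 1/1.17)/(4πk) = 0.01486/(4π·13.0) = 9.099×10^-5 K/W
  R_polyurethane foam = (1/1.17 − 1/1.59)/(4πk) = 0.2258/(4π·0.0285) = 0.6304 K/W
  R_aerogel blanket = (1/1.59 − 1/1.95)/(4πk) = 0.1161/(4π·0.0145) = 0.6372 K/W
  R_conv,out = 1/(4πr²h) = 1/(4π·1.95²·19.7) = 0.001062 K/W
ΣR = 9.099×10^-5 + 0.6304 + 0.6372 + 0.001062 = 1.269 K/W
Q = ΔT/ΣR = (312.7 K − 289.2 K)/1.269 = 18.52 W
From the inner boundary to the polyurethane foam/aerogel blanket interface, ΣR_partial = 0.6305 K/W.
T_interface = T_in − Q·ΣR_partial = 312.7 K − (18.52)(0.6305) = 301.0 K

T = 301.0 K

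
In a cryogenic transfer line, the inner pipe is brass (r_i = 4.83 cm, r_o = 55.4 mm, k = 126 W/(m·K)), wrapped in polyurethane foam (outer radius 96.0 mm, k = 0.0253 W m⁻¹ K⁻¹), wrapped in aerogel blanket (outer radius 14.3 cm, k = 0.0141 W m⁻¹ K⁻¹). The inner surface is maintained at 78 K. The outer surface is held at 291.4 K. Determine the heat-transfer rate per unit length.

Q' = 26.8 W/m

Treat each layer as a resistance in series:
  R'_brass = ln(0.0554/0.0483)/(2πk) = 0.1371/(2π·126) = 1.732×10^-4 m·K/W
  R'_polyurethane foam = ln(0.0960/0.0554)/(2πk) = 0.5498/(2π·0.0253) = 3.458 m·K/W
  R'_aerogel blanket = ln(0.143/0.0960)/(2πk) = 0.3985/(2π·0.0141) = 4.498 m·K/W
ΣR = 1.732×10^-4 + 3.458 + 4.498 = 7.956 m·K/W
Q' = ΔT/ΣR = (78 K − 291.4 K)/7.956 = -26.8 W/m
(Negative Q' ⇒ heat flows inward; heat gain = 26.8 W/m.)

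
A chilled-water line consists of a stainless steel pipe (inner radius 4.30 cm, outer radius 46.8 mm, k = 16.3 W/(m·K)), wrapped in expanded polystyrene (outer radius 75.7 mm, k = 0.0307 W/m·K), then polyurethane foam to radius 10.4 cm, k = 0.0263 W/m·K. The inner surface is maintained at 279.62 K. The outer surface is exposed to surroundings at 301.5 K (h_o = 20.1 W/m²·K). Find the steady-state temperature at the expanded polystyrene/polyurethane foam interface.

Resistance network (inner→outer):
  R'_stainless steel = ln(0.0468/0.0430)/(2πk) = 0.08468/(2π·16.3) = 8.269×10^-4 m·K/W
  R'_expanded polystyrene = ln(0.0757/0.0468)/(2πk) = 0.4809/(2π·0.0307) = 2.493 m·K/W
  R'_polyurethane foam = ln(0.104/0.0757)/(2πk) = 0.3176/(2π·0.0263) = 1.922 m·K/W
  R'_conv,out = 1/(2πr h) = 1/(2π·0.104·20.1) = 0.07614 m·K/W
ΣR = 8.269×10^-4 + 2.493 + 1.922 + 0.07614 = 4.492 m·K/W
Q' = ΔT/ΣR = (279.62 K − 301.5 K)/4.492 = -4.871 W/m
From the inner boundary to the expanded polystyrene/polyurethane foam interface, ΣR_partial = 2.494 m·K/W.
T_interface = T_in − Q'·ΣR_partial = 279.62 K − (-4.871)(2.494) = 291.8 K

T = 291.8 K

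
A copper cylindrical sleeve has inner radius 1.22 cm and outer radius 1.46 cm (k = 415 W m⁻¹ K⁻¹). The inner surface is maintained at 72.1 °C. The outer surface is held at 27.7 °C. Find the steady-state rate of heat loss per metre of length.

Q' = 645 kW/m

Q' = 2πk·ΔT/ln(r₂/r₁) = 2π × 415 × 44.4 / ln(0.0146/0.0122) = 6.45×10^5 W/m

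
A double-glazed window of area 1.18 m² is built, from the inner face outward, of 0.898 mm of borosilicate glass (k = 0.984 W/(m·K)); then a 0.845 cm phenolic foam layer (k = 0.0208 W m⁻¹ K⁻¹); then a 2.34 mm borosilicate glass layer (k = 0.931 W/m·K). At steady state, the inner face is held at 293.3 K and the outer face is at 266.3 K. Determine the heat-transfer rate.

Resistance network (inner→outer):
  R_borosilicate glass = L/(kA) = 8.98×10^-4/(0.984·1.18) = 7.734×10^-4 K/W
  R_phenolic foam = L/(kA) = 0.00845/(0.0208·1.18) = 0.3443 K/W
  R_borosilicate glass = L/(kA) = 0.00234/(0.931·1.18) = 0.002130 K/W
ΣR = 7.734×10^-4 + 0.3443 + 0.002130 = 0.3472 K/W
Q = ΔT/ΣR = (293.3 K − 266.3 K)/0.3472 = 77.8 W

Q = 77.8 W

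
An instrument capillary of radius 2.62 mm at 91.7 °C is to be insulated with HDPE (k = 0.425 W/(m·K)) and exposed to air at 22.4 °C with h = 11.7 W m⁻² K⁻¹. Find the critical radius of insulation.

r_cr = 3.63 cm

For a cylinder, r_cr = k_ins/h = 0.425/11.7 = 0.0363 m = 3.63 cm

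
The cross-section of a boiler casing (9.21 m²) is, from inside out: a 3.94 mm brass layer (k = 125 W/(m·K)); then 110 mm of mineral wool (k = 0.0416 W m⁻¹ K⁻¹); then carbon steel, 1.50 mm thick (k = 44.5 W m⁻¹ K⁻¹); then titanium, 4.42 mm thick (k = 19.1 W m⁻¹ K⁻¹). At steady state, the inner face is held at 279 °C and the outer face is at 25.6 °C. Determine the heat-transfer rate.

Q = 883 W

Treat each layer as a resistance in series:
  R_brass = L/(kA) = 0.00394/(125·9.21) = 3.422×10^-6 K/W
  R_mineral wool = L/(kA) = 0.110/(0.0416·9.21) = 0.2871 K/W
  R_carbon steel = L/(kA) = 0.00150/(44.5·9.21) = 3.660×10^-6 K/W
  R_titanium = L/(kA) = 0.00442/(19.1·9.21) = 2.513×10^-5 K/W
ΣR = 3.422×10^-6 + 0.2871 + 3.660×10^-6 + 2.513×10^-5 = 0.2871 K/W
Q = ΔT/ΣR = (279 °C − 25.6 °C)/0.2871 = 883 W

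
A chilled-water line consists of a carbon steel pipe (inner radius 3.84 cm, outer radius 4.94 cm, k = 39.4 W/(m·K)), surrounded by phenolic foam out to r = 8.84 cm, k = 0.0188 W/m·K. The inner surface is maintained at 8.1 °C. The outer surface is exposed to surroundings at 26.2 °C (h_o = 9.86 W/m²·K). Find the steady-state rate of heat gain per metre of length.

Q' = 3.54 W/m

Series thermal resistances, inner to outer:
  R'_carbon steel = ln(0.0494/0.0384)/(2πk) = 0.2519/(2π·39.4) = 0.001018 m·K/W
  R'_phenolic foam = ln(0.0884/0.0494)/(2πk) = 0.5819/(2π·0.0188) = 4.926 m·K/W
  R'_conv,out = 1/(2πr h) = 1/(2π·0.0884·9.86) = 0.1826 m·K/W
ΣR = 0.001018 + 4.926 + 0.1826 = 5.110 m·K/W
Q' = ΔT/ΣR = (8.1 °C − 26.2 °C)/5.110 = -3.54 W/m
(Negative Q' ⇒ heat flows inward; heat gain = 3.54 W/m.)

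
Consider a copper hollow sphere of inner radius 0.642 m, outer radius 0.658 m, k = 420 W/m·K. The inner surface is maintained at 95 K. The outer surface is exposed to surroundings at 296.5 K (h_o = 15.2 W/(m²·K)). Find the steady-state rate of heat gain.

Q = 16.7 kW

Resistance network (inner→outer):
  R_copper = (1/0.642 − 1/0.658)/(4πk) = 0.03788/(4π·420) = 7.176×10^-6 K/W
  R_conv,out = 1/(4πr²h) = 1/(4π·0.658²·15.2) = 0.01209 K/W
ΣR = 7.176×10^-6 + 0.01209 = 0.01210 K/W
Q = ΔT/ΣR = (95 K − 296.5 K)/0.01210 = -16700 W
(Negative Q ⇒ heat flows inward; heat gain = 16700 W.)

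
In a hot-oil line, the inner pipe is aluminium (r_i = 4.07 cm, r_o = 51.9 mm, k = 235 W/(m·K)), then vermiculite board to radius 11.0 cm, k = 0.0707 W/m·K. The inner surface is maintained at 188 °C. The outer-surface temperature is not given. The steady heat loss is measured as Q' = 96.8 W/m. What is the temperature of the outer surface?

T_out = 24.3 °C

Series resistances:
  R'_aluminium = ln(0.0519/0.0407)/(2πk) = 0.2431/(2π·235) = 1.646×10^-4 m·K/W
  R'_vermiculite board = ln(0.110/0.0519)/(2πk) = 0.7512/(2π·0.0707) = 1.691 m·K/W
ΣR = 1.691 m·K/W
ΔT = Q'·ΣR = 96.8 × 1.691 = 163.7 K
Heat flows outward, so T_out = T_in − ΔT = 188 − 163.7 = 24.3 °C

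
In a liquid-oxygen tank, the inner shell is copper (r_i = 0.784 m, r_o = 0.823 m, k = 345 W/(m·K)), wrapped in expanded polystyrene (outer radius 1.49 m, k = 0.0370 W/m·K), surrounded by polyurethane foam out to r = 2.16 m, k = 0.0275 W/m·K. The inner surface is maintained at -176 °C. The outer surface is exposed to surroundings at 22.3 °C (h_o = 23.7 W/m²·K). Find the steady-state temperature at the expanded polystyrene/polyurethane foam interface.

Resistance network (inner→outer):
  R_copper = (1/0.784 − 1/0.823)/(4πk) = 0.06044/(4π·345) = 1.394×10^-5 K/W
  R_expanded polystyrene = (1/0.823 − 1/1.49)/(4πk) = 0.5439/(4π·0.0370) = 1.170 K/W
  R_polyurethane foam = (1/1.49 − 1/2.16)/(4πk) = 0.2082/(4π·0.0275) = 0.6024 K/W
  R_conv,out = 1/(4πr²h) = 1/(4π·2.16²·23.7) = 7.197×10^-4 K/W
ΣR = 1.394×10^-5 + 1.170 + 0.6024 + 7.197×10^-4 = 1.773 K/W
Q = ΔT/ΣR = (-176 °C − 22.3 °C)/1.773 = -111.8 W
From the inner boundary to the expanded polystyrene/polyurethane foam interface, ΣR_partial = 1.170 K/W.
T_interface = T_in − Q·ΣR_partial = -176 °C − (-111.8)(1.170) = -45.2 °C

T = -45.2 °C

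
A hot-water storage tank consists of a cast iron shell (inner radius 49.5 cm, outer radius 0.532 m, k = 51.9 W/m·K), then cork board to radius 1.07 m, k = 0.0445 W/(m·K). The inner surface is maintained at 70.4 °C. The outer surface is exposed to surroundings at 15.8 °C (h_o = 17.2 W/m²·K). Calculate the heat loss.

Series thermal resistances, inner to outer:
  R_cast iron = (1/0.495 − 1/0.532)/(4πk) = 0.1405/(4π·51.9) = 2.154×10^-4 K/W
  R_cork board = (1/0.532 − 1/1.07)/(4πk) = 0.9451/(4π·0.0445) = 1.690 K/W
  R_conv,out = 1/(4πr²h) = 1/(4π·1.07²·17.2) = 0.004041 K/W
ΣR = 2.154×10^-4 + 1.690 + 0.004041 = 1.694 K/W
Q = ΔT/ΣR = (70.4 °C − 15.8 °C)/1.694 = 32.2 W

Q = 32.2 W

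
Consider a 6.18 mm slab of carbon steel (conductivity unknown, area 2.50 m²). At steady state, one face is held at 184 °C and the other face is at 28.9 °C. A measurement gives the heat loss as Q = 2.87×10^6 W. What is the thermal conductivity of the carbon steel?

k = 45.7 W/m·K

ΣR = ΔT/Q = |184 − 28.9|/2.87×10^6 = 5.404×10^-5 K/W
L/(kA) = 5.404×10^-5 ⇒ k = 0.00618/(5.404×10^-5·2.50) = 45.7 W/m·K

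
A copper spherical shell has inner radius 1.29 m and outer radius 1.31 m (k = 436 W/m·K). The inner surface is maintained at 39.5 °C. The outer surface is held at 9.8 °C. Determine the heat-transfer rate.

Q = 4πk·ΔT/(1/r₁ − 1/r₂) = 4π × 436 × 29.7 / (1/1.29 − 1/1.31) = 1.37×10^7 W

Q = 13700 kW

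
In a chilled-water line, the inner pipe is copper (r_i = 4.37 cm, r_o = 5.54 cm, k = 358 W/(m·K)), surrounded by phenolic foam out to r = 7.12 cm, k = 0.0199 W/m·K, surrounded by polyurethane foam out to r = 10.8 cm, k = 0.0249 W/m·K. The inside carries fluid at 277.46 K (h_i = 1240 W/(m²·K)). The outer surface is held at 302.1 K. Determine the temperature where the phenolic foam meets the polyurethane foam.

T = 288.1 K

Series thermal resistances, inner to outer:
  R'_conv,in = 1/(2πr h) = 1/(2π·0.0437·1240) = 0.002937 m·K/W
  R'_copper = ln(0.0554/0.0437)/(2πk) = 0.2372/(2π·358) = 1.055×10^-4 m·K/W
  R'_phenolic foam = ln(0.0712/0.0554)/(2πk) = 0.2509/(2π·0.0199) = 2.007 m·K/W
  R'_polyurethane foam = ln(0.108/0.0712)/(2πk) = 0.4166/(2π·0.0249) = 2.663 m·K/W
ΣR = 0.002937 + 1.055×10^-4 + 2.007 + 2.663 = 4.673 m·K/W
Q' = ΔT/ΣR = (277.46 K − 302.1 K)/4.673 = -5.273 W/m
From the inner boundary to the phenolic foam/polyurethane foam interface, ΣR_partial = 2.010 m·K/W.
T_interface = T_in − Q'·ΣR_partial = 277.46 K − (-5.273)(2.010) = 288.1 K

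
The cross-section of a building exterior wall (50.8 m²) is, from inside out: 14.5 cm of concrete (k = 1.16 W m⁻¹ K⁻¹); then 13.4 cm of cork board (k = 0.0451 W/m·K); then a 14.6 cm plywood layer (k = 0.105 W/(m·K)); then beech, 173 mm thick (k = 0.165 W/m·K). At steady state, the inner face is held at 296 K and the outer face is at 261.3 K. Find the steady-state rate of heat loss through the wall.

Resistance network (inner→outer):
  R_concrete = L/(kA) = 0.145/(1.16·50.8) = 0.002461 K/W
  R_cork board = L/(kA) = 0.134/(0.0451·50.8) = 0.05849 K/W
  R_plywood = L/(kA) = 0.146/(0.105·50.8) = 0.02737 K/W
  R_beech = L/(kA) = 0.173/(0.165·50.8) = 0.02064 K/W
ΣR = 0.002461 + 0.05849 + 0.02737 + 0.02064 = 0.1090 K/W
Q = ΔT/ΣR = (296 K − 261.3 K)/0.1090 = 318 W

Q = 318 W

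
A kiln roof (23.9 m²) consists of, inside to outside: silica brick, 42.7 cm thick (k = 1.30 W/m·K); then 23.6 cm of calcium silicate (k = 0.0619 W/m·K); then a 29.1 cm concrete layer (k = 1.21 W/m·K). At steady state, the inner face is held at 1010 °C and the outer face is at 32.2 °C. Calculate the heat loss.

Q = 5330 W

Treat each layer as a resistance in series:
  R_silica brick = L/(kA) = 0.427/(1.30·23.9) = 0.01374 K/W
  R_calcium silicate = L/(kA) = 0.236/(0.0619·23.9) = 0.1595 K/W
  R_concrete = L/(kA) = 0.291/(1.21·23.9) = 0.01006 K/W
ΣR = 0.01374 + 0.1595 + 0.01006 = 0.1833 K/W
Q = ΔT/ΣR = (1010 °C − 32.2 °C)/0.1833 = 5330 W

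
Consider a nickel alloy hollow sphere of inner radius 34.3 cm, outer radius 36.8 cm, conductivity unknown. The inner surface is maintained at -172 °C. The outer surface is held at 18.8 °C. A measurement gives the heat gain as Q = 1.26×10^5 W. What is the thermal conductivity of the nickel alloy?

ΣR = ΔT/Q = |-172 − 18.8|/1.26×10^5 = 0.001514 K/W
(1/r₁−1/r₂)/(4πk) = 0.001514 ⇒ k = 0.1981/(4π·0.001514) = 10.4 W/m·K

k = 10.4 W/m·K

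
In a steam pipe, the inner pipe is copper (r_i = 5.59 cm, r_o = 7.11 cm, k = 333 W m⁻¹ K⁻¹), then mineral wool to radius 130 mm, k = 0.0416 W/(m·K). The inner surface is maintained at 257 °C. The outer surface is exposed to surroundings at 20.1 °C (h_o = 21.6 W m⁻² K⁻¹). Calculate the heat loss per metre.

Treat each layer as a resistance in series:
  R'_copper = ln(0.0711/0.0559)/(2πk) = 0.2405/(2π·333) = 1.150×10^-4 m·K/W
  R'_mineral wool = ln(0.130/0.0711)/(2πk) = 0.6034/(2π·0.0416) = 2.309 m·K/W
  R'_conv,out = 1/(2πr h) = 1/(2π·0.130·21.6) = 0.05668 m·K/W
ΣR = 1.150×10^-4 + 2.309 + 0.05668 = 2.366 m·K/W
Q' = ΔT/ΣR = (257 °C − 20.1 °C)/2.366 = 100 W/m

Q' = 100 W/m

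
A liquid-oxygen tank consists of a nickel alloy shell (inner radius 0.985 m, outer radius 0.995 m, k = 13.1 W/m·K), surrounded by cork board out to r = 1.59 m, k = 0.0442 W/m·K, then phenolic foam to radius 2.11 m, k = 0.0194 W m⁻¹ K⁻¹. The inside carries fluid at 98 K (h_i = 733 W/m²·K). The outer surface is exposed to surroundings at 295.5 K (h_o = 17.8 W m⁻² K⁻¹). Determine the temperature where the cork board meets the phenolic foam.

Resistance network (inner→outer):
  R_conv,in = 1/(4πr²h) = 1/(4π·0.985²·733) = 1.119×10^-4 K/W
  R_nickel alloy = (1/0.985 − 1/0.995)/(4πk) = 0.01020/(4π·13.1) = 6.198×10^-5 K/W
  R_cork board = (1/0.995 − 1/1.59)/(4πk) = 0.3761/(4π·0.0442) = 0.6771 K/W
  R_phenolic foam = (1/1.59 − 1/2.11)/(4πk) = 0.1550/(4π·0.0194) = 0.6358 K/W
  R_conv,out = 1/(4πr²h) = 1/(4π·2.11²·17.8) = 0.001004 K/W
ΣR = 1.119×10^-4 + 6.198×10^-5 + 0.6771 + 0.6358 + 0.001004 = 1.314 K/W
Q = ΔT/ΣR = (98 K − 295.5 K)/1.314 = -150.3 W
From the inner boundary to the cork board/phenolic foam interface, ΣR_partial = 0.6773 K/W.
T_interface = T_in − Q·ΣR_partial = 98 K − (-150.3)(0.6773) = 199.8 K

T = 199.8 K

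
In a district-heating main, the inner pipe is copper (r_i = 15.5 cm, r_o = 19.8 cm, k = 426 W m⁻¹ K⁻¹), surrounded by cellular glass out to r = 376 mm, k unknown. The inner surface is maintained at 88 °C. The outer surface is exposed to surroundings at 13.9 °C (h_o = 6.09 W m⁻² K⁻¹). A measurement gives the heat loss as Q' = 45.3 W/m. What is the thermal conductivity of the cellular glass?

k = 0.0652 W/m·K

ΣR = ΔT/Q' = |88 − 13.9|/45.3 = 1.636 m·K/W
Known resistances:
  R'_copper = ln(0.198/0.155)/(2πk) = 0.2448/(2π·426) = 9.147×10^-5 m·K/W
  R'_conv,out = 1/(2πr h) = 1/(2π·0.376·6.09) = 0.06950 m·K/W
R_cellular glass = ΣR − ΣR_known = 1.636 − 0.06959 = 1.566 m·K/W
ln(r₂/r₁)/(2πk) = 1.566 ⇒ k = 0.6413/(2π·1.566) = 0.0652 W/m·K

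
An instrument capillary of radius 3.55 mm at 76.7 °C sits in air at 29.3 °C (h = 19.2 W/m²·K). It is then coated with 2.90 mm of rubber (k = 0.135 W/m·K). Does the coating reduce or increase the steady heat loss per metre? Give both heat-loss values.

Critical radius for a cylinder: r_cr = k/h = 0.00703 m = 0.703 cm.
Outer radius after coating: r₂ = 0.00355 + 0.00290 = 0.00645 m.
Since r₁ < r_cr and r₂ ≤ r_cr, the coating moves toward the maximum at r_cr — heat loss rises.
Bare: R = 1/(2πr₁h) = 2.335 m·K/W; Q = 47.4/2.335 = 20.3 W/m.
Coated: R = R_cond + R_conv = 1.989 m·K/W; Q = 47.4/1.989 = 23.8 W/m.

increases: 20.3 → 23.8 W/m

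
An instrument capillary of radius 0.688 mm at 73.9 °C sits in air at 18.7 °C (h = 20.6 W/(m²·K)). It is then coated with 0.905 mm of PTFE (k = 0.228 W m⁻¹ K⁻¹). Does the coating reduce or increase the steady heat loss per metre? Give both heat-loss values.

increases: 4.92 → 10.2 W/m

Critical radius for a cylinder: r_cr = k/h = 0.0111 m = 1.11 cm.
Outer radius after coating: r₂ = 6.88×10^-4 + 9.05×10^-4 = 0.001593 m.
Since r₁ < r_cr and r₂ ≤ r_cr, the coating moves toward the maximum at r_cr — heat loss rises.
Bare: R = 1/(2πr₁h) = 11.23 m·K/W; Q = 55.2/11.23 = 4.92 W/m.
Coated: R = R_cond + R_conv = 5.436 m·K/W; Q = 55.2/5.436 = 10.2 W/m.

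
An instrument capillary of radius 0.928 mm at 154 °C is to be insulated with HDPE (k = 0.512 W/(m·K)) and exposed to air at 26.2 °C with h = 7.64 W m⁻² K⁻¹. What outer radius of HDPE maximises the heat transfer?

r_cr = 6.70 cm

For a cylinder, r_cr = k_ins/h = 0.512/7.64 = 0.0670 m = 6.70 cm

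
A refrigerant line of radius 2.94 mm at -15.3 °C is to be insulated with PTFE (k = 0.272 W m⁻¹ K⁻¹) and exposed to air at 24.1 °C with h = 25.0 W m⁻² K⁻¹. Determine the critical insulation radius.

r_cr = 1.09 cm

For a cylinder, r_cr = k_ins/h = 0.272/25.0 = 0.0109 m = 1.09 cm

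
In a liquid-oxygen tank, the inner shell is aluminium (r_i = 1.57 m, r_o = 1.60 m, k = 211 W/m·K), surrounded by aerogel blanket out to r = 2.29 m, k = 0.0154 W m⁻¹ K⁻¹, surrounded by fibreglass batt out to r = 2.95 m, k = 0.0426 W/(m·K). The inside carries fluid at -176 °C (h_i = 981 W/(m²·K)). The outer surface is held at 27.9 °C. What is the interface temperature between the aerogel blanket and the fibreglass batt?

T = -4.3 °C

Resistance network (inner→outer):
  R_conv,in = 1/(4πr²h) = 1/(4π·1.57²·981) = 3.291×10^-5 K/W
  R_aluminium = (1/1.57 − 1/1.60)/(4πk) = 0.01194/(4π·211) = 4.504×10^-6 K/W
  R_aerogel blanket = (1/1.60 − 1/2.29)/(4πk) = 0.1883/(4π·0.0154) = 0.9731 K/W
  R_fibreglass batt = (1/2.29 − 1/2.95)/(4πk) = 0.09770/(4π·0.0426) = 0.1825 K/W
ΣR = 3.291×10^-5 + 4.504×10^-6 + 0.9731 + 0.1825 = 1.156 K/W
Q = ΔT/ΣR = (-176 °C − 27.9 °C)/1.156 = -176.4 W
From the inner boundary to the aerogel blanket/fibreglass batt interface, ΣR_partial = 0.9731 K/W.
T_interface = T_in − Q·ΣR_partial = -176 °C − (-176.4)(0.9731) = -4.3 °C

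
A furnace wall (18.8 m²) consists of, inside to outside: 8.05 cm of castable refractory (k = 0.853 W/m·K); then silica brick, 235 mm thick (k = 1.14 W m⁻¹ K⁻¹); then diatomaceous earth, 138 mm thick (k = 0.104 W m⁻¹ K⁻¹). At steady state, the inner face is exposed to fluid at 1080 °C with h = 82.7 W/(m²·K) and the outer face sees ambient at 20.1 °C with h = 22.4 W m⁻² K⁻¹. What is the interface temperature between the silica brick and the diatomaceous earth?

T = 883 °C

Resistance network (inner→outer):
  R_conv,in = 1/(hA) = 1/(82.7·18.8) = 6.432×10^-4 K/W
  R_castable refractory = L/(kA) = 0.0805/(0.853·18.8) = 0.005020 K/W
  R_silica brick = L/(kA) = 0.235/(1.14·18.8) = 0.01096 K/W
  R_diatomaceous earth = L/(kA) = 0.138/(0.104·18.8) = 0.07058 K/W
  R_conv,out = 1/(hA) = 1/(22.4·18.8) = 0.002375 K/W
ΣR = 6.432×10^-4 + 0.005020 + 0.01096 + 0.07058 + 0.002375 = 0.08958 K/W
Q = ΔT/ΣR = (1080 °C − 20.1 °C)/0.08958 = 11830 W
From the inner boundary to the silica brick/diatomaceous earth interface, ΣR_partial = 0.01662 K/W.
T_interface = T_in − Q·ΣR_partial = 1080 °C − (11830)(0.01662) = 883 °C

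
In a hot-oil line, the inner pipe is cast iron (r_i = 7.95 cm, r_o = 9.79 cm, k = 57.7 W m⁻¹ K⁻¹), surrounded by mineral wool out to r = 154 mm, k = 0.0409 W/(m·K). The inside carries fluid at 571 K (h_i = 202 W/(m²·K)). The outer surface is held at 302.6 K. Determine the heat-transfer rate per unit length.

Series thermal resistances, inner to outer:
  R'_conv,in = 1/(2πr h) = 1/(2π·0.0795·202) = 0.009911 m·K/W
  R'_cast iron = ln(0.0979/0.0795)/(2πk) = 0.2082/(2π·57.7) = 5.743×10^-4 m·K/W
  R'_mineral wool = ln(0.154/0.0979)/(2πk) = 0.4530/(2π·0.0409) = 1.763 m·K/W
ΣR = 0.009911 + 5.743×10^-4 + 1.763 = 1.773 m·K/W
Q' = ΔT/ΣR = (571 K − 302.6 K)/1.773 = 151 W/m

Q' = 151 W/m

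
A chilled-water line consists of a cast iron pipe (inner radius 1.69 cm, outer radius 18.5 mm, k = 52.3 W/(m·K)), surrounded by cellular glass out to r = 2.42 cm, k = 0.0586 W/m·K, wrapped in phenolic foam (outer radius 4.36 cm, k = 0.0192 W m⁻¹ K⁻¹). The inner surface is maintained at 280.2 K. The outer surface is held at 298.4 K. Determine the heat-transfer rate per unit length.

Resistance network (inner→outer):
  R'_cast iron = ln(0.0185/0.0169)/(2πk) = 0.09046/(2π·52.3) = 2.753×10^-4 m·K/W
  R'_cellular glass = ln(0.0242/0.0185)/(2πk) = 0.2686/(2π·0.0586) = 0.7295 m·K/W
  R'_phenolic foam = ln(0.0436/0.0242)/(2πk) = 0.5887/(2π·0.0192) = 4.880 m·K/W
ΣR = 2.753×10^-4 + 0.7295 + 4.880 = 5.610 m·K/W
Q' = ΔT/ΣR = (280.2 K − 298.4 K)/5.610 = -3.24 W/m
(Negative Q' ⇒ heat flows inward; heat gain = 3.24 W/m.)

Q' = 3.24 W/m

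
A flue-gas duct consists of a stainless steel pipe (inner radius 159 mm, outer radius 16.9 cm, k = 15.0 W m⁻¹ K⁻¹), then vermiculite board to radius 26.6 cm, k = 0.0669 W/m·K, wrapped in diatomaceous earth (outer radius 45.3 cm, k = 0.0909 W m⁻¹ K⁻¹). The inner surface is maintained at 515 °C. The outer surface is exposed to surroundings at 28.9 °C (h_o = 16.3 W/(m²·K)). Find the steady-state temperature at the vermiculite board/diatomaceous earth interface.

T = 257 °C

Series thermal resistances, inner to outer:
  R'_stainless steel = ln(0.169/0.159)/(2πk) = 0.06099/(2π·15.0) = 6.472×10^-4 m·K/W
  R'_vermiculite board = ln(0.266/0.169)/(2πk) = 0.4536/(2π·0.0669) = 1.079 m·K/W
  R'_diatomaceous earth = ln(0.453/0.266)/(2πk) = 0.5324/(2π·0.0909) = 0.9322 m·K/W
  R'_conv,out = 1/(2πr h) = 1/(2π·0.453·16.3) = 0.02155 m·K/W
ΣR = 6.472×10^-4 + 1.079 + 0.9322 + 0.02155 = 2.033 m·K/W
Q' = ΔT/ΣR = (515 °C − 28.9 °C)/2.033 = 239.1 W/m
From the inner boundary to the vermiculite board/diatomaceous earth interface, ΣR_partial = 1.080 m·K/W.
T_interface = T_in − Q'·ΣR_partial = 515 °C − (239.1)(1.080) = 257 °C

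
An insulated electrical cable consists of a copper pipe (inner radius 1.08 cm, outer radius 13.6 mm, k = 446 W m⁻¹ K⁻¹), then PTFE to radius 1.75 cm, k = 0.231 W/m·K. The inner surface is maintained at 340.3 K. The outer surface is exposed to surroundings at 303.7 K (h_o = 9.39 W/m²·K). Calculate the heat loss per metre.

Series thermal resistances, inner to outer:
  R'_copper = ln(0.0136/0.0108)/(2πk) = 0.2305/(2π·446) = 8.226×10^-5 m·K/W
  R'_PTFE = ln(0.0175/0.0136)/(2πk) = 0.2521/(2π·0.231) = 0.1737 m·K/W
  R'_conv,out = 1/(2πr h) = 1/(2π·0.0175·9.39) = 0.9685 m·K/W
ΣR = 8.226×10^-5 + 0.1737 + 0.9685 = 1.142 m·K/W
Q' = ΔT/ΣR = (340.3 K − 303.7 K)/1.142 = 32.0 W/m

Q' = 32.0 W/m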